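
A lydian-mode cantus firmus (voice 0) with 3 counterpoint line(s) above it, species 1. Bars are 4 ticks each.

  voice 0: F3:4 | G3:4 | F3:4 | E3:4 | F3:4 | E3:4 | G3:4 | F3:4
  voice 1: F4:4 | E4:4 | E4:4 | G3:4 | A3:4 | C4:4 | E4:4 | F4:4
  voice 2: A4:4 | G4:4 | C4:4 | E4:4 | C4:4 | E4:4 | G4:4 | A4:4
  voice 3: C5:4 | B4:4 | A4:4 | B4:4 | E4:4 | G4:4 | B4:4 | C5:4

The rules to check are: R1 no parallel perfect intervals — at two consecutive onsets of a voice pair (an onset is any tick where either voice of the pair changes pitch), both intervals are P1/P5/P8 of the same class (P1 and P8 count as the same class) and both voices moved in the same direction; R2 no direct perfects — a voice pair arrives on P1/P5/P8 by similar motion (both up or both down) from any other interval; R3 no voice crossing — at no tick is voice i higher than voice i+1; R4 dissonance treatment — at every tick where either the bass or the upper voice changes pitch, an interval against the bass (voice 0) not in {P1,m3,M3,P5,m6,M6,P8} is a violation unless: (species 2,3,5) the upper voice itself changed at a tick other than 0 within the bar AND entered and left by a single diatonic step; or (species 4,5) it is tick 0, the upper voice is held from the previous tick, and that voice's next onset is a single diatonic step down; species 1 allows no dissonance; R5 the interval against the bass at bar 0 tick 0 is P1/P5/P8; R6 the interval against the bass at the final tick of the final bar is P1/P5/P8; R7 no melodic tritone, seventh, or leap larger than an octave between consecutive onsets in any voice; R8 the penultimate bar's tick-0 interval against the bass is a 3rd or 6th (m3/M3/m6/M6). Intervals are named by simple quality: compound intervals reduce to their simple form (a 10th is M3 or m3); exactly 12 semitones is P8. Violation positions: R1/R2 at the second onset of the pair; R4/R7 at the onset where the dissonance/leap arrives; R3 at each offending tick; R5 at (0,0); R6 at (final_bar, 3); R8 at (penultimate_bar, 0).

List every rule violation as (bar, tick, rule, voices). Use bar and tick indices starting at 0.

(0, 0, R5, (0, 2))
(1, 0, R1, (1, 3))
(2, 0, R2, (0, 2))
(2, 0, R3, (1, 2))
(2, 0, R4, (0, 1))
(2, 1, R3, (1, 2))
(2, 2, R3, (1, 2))
(2, 3, R3, (1, 2))
(3, 0, R2, (2, 3))
(4, 0, R4, (0, 3))
(5, 0, R1, (1, 3))
(6, 0, R1, (0, 2))
(6, 0, R1, (1, 3))
(6, 0, R8, (0, 2))
(7, 0, R1, (1, 3))
(7, 3, R6, (0, 2))

bar 0: v0=F3 v1=F4 v2=A4 v3=C5 downbeat P5
bar 1: v0=G3 v1=E4 v2=G4 v3=B4 downbeat M3
bar 2: v0=F3 v1=E4 v2=C4 v3=A4 downbeat M3
bar 3: v0=E3 v1=G3 v2=E4 v3=B4 downbeat P5
bar 4: v0=F3 v1=A3 v2=C4 v3=E4 downbeat M7
bar 5: v0=E3 v1=C4 v2=E4 v3=G4 downbeat m3
bar 6: v0=G3 v1=E4 v2=G4 v3=B4 downbeat M3
bar 7: v0=F3 v1=F4 v2=A4 v3=C5 downbeat P5
  -> R5 @ bar 0 tick 0 v(0, 2): opens on M3
  -> R1 @ bar 1 tick 0 v(1, 3): F4/C5 P5 -> E4/B4 P5 similar
  -> R2 @ bar 2 tick 0 v(0, 2): G3/G4 P8 -> F3/C4 P5 similar
  -> R3 @ bar 2 tick 0 v(1, 2): E4 above C4
  -> R4 @ bar 2 tick 0 v(0, 1): F3/E4 M7 untreated
  -> R3 @ bar 2 tick 1 v(1, 2): E4 above C4
  -> R3 @ bar 2 tick 2 v(1, 2): E4 above C4
  -> R3 @ bar 2 tick 3 v(1, 2): E4 above C4
  -> R2 @ bar 3 tick 0 v(2, 3): C4/A4 M6 -> E4/B4 P5 similar
  -> R4 @ bar 4 tick 0 v(0, 3): F3/E4 M7 untreated
  -> R1 @ bar 5 tick 0 v(1, 3): A3/E4 P5 -> C4/G4 P5 similar
  -> R1 @ bar 6 tick 0 v(0, 2): E3/E4 P8 -> G3/G4 P8 similar
  -> R1 @ bar 6 tick 0 v(1, 3): C4/G4 P5 -> E4/B4 P5 similar
  -> R8 @ bar 6 tick 0 v(0, 2): penult P8 not 3rd/6th
  -> R1 @ bar 7 tick 0 v(1, 3): E4/B4 P5 -> F4/C5 P5 similar
  -> R6 @ bar 7 tick 3 v(0, 2): closes on M3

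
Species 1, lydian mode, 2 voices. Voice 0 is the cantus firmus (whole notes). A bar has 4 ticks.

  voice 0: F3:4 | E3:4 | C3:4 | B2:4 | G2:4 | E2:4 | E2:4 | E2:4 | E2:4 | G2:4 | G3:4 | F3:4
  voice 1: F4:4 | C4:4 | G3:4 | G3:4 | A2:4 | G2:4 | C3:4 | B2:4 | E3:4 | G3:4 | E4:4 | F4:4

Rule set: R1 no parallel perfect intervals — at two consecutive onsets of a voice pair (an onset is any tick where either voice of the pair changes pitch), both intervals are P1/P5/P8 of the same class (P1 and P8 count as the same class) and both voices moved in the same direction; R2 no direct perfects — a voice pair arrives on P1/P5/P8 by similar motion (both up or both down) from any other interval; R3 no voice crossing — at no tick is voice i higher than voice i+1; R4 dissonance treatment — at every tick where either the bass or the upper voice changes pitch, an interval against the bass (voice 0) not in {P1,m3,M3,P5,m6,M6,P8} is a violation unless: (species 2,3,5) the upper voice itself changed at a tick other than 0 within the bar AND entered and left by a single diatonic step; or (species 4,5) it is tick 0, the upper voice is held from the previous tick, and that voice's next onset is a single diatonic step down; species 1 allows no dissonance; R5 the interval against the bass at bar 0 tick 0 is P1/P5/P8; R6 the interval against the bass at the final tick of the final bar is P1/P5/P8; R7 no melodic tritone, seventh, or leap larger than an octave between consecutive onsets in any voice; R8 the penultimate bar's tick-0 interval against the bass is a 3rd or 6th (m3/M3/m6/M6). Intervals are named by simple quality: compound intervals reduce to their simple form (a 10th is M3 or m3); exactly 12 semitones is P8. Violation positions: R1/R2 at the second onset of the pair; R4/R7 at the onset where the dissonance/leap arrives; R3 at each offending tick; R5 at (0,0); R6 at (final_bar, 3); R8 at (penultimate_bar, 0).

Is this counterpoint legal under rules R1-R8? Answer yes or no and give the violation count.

bar 0: v0=F3 v1=F4 (P8)
bar 1: v0=E3 v1=C4 (m6)
bar 2: v0=C3 v1=G3 (P5)
bar 3: v0=B2 v1=G3 (m6)
bar 4: v0=G2 v1=A2 (M2)
bar 5: v0=E2 v1=G2 (m3)
bar 6: v0=E2 v1=C3 (m6)
bar 7: v0=E2 v1=B2 (P5)
bar 8: v0=E2 v1=E3 (P8)
bar 9: v0=G2 v1=G3 (P8)
bar 10: v0=G3 v1=E4 (M6)
bar 11: v0=F3 v1=F4 (P8)
  R2 @ bar2.0: E3/C4 m6 -> C3/G3 P5 similar
  R4 @ bar4.0: G2/A2 M2 untreated
  R7 @ bar4.0: G3->A2 leap 10st
  R1 @ bar9.0: E2/E3 P8 -> G2/G3 P8 similar

No (4 violations)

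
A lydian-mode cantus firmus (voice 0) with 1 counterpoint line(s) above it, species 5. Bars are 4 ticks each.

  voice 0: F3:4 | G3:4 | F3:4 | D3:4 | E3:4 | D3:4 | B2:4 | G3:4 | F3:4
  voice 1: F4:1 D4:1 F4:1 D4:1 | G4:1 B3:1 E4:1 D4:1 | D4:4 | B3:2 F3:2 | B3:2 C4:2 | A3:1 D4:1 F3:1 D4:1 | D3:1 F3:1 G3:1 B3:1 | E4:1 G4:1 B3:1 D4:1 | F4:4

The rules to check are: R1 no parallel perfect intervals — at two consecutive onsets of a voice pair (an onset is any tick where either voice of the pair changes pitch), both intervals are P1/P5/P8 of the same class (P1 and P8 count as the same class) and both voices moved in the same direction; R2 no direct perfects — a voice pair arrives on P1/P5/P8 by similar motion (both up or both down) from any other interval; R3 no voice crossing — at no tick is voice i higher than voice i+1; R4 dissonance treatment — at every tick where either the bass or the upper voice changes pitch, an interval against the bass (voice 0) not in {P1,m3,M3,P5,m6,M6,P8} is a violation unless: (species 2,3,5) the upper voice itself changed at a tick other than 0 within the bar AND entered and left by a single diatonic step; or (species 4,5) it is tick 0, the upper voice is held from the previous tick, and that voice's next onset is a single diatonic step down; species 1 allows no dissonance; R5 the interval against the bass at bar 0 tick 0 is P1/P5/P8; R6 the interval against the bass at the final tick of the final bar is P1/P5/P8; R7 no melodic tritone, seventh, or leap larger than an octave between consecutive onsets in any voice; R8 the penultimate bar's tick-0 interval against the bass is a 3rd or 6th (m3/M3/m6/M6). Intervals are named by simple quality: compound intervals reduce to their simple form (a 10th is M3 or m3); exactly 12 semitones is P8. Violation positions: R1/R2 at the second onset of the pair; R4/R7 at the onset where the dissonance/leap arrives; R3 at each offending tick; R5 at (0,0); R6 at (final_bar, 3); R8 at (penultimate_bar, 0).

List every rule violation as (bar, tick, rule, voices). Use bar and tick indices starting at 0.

bar 0: v0=F3 v1=F4 downbeat P8
bar 1: v0=G3 v1=G4 downbeat P8
bar 2: v0=F3 v1=D4 downbeat M6
bar 3: v0=D3 v1=B3 downbeat M6
bar 4: v0=E3 v1=B3 downbeat P5
bar 5: v0=D3 v1=A3 downbeat P5
bar 6: v0=B2 v1=D3 downbeat m3
bar 7: v0=G3 v1=E4 downbeat M6
bar 8: v0=F3 v1=F4 downbeat P8
  -> R2 @ bar 1 tick 0 v(0, 1): F3/D4 M6 -> G3/G4 P8 similar
  -> R7 @ bar 3 tick 2 v(1,): B3->F3 leap 6st
  -> R2 @ bar 4 tick 0 v(0, 1): D3/F3 m3 -> E3/B3 P5 similar
  -> R7 @ bar 4 tick 0 v(1,): F3->B3 leap 6st
  -> R2 @ bar 5 tick 0 v(0, 1): E3/C4 m6 -> D3/A3 P5 similar
  -> R4 @ bar 6 tick 1 v(0, 1): B2/F3 TT untreated

(1, 0, R2, (0, 1))
(3, 2, R7, (1,))
(4, 0, R2, (0, 1))
(4, 0, R7, (1,))
(5, 0, R2, (0, 1))
(6, 1, R4, (0, 1))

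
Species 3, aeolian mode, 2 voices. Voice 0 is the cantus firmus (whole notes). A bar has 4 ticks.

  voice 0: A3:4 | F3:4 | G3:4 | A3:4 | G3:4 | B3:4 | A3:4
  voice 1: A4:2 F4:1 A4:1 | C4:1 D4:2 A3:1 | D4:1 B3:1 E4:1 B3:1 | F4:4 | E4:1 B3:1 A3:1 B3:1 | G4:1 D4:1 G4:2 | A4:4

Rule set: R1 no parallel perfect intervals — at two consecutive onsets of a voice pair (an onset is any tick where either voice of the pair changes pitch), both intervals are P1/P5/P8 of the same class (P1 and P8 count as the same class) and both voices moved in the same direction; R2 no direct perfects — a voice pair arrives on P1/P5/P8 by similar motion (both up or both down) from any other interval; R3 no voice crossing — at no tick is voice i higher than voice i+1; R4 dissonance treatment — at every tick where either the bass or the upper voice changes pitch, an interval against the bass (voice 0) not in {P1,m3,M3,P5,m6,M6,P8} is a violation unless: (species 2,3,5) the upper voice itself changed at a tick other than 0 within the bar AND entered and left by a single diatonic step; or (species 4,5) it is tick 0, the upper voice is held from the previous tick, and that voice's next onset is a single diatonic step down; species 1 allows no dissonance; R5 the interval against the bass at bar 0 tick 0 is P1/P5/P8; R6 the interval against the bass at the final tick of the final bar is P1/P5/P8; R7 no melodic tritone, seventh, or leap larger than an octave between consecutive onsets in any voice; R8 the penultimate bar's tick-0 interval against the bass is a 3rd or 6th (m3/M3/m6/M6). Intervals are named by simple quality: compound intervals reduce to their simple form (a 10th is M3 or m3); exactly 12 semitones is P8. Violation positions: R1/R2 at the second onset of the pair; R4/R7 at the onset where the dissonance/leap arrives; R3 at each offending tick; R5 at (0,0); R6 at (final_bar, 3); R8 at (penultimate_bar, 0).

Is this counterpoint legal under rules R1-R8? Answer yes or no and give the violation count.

No (3 violations)

bar 0: v0=A3 v1=A4 (P8)
bar 1: v0=F3 v1=C4 (P5)
bar 2: v0=G3 v1=D4 (P5)
bar 3: v0=A3 v1=F4 (m6)
bar 4: v0=G3 v1=E4 (M6)
bar 5: v0=B3 v1=G4 (m6)
bar 6: v0=A3 v1=A4 (P8)
  R2 @ bar1.0: A3/A4 P8 -> F3/C4 P5 similar
  R2 @ bar2.0: F3/A3 M3 -> G3/D4 P5 similar
  R7 @ bar3.0: B3->F4 leap 6st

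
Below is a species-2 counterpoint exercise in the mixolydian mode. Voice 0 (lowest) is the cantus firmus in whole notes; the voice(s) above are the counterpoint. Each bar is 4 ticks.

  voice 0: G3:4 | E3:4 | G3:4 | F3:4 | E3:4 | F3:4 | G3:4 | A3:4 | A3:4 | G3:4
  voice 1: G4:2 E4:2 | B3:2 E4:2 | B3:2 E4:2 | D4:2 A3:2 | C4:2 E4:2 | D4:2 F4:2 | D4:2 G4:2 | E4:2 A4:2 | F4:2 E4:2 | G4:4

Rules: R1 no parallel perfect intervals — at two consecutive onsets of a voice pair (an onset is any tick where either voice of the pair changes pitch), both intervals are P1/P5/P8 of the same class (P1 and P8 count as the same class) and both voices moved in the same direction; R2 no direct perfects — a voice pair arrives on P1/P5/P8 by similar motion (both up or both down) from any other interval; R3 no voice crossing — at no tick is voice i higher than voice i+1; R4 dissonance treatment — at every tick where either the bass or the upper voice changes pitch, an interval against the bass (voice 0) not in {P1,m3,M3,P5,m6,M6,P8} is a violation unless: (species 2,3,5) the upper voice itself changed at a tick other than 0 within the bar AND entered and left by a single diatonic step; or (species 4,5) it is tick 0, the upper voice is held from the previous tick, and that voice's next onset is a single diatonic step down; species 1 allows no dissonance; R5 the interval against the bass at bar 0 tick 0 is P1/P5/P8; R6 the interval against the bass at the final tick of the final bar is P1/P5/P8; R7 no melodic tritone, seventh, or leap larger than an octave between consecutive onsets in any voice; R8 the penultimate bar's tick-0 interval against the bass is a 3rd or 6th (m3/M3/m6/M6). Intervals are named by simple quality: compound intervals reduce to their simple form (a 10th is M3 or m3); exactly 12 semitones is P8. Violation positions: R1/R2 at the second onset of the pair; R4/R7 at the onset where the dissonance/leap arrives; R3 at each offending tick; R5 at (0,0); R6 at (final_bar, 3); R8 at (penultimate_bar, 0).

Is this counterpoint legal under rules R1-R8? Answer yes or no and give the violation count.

No (1 violations)

bar 0: v0=G3 v1=G4 (P8)
bar 1: v0=E3 v1=B3 (P5)
bar 2: v0=G3 v1=B3 (M3)
bar 3: v0=F3 v1=D4 (M6)
bar 4: v0=E3 v1=C4 (m6)
bar 5: v0=F3 v1=D4 (M6)
bar 6: v0=G3 v1=D4 (P5)
bar 7: v0=A3 v1=E4 (P5)
bar 8: v0=A3 v1=F4 (m6)
bar 9: v0=G3 v1=G4 (P8)
  R2 @ bar1.0: G3/E4 M6 -> E3/B3 P5 similar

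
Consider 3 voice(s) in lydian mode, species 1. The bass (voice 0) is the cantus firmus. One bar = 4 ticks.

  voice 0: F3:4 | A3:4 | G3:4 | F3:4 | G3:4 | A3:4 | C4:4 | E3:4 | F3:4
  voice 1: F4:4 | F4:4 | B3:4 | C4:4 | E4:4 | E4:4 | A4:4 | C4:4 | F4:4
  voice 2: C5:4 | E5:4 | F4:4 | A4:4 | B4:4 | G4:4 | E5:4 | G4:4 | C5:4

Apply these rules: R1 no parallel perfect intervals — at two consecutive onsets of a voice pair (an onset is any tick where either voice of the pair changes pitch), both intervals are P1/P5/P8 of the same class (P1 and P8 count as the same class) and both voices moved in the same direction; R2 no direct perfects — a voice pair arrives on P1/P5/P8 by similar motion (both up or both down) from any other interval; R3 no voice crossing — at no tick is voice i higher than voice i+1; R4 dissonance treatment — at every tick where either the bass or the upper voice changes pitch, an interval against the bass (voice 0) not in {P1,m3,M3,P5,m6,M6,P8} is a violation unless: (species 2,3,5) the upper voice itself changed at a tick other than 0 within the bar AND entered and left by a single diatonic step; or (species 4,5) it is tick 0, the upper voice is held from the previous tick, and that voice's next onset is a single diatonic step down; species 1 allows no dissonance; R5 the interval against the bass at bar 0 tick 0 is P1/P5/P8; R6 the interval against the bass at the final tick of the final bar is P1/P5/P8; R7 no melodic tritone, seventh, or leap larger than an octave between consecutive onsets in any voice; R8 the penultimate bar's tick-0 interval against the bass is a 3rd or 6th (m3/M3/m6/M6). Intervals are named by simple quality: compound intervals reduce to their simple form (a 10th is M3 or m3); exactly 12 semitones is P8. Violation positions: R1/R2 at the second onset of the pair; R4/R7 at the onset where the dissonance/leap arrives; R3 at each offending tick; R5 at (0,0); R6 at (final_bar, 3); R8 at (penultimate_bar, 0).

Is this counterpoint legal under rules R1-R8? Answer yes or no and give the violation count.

bar 0: v0=F3 v1=F4 v2=C5 (P5)
bar 1: v0=A3 v1=F4 v2=E5 (P5)
bar 2: v0=G3 v1=B3 v2=F4 (m7)
bar 3: v0=F3 v1=C4 v2=A4 (M3)
bar 4: v0=G3 v1=E4 v2=B4 (M3)
bar 5: v0=A3 v1=E4 v2=G4 (m7)
bar 6: v0=C4 v1=A4 v2=E5 (M3)
bar 7: v0=E3 v1=C4 v2=G4 (m3)
bar 8: v0=F3 v1=F4 v2=C5 (P5)
  R1 @ bar1.0: F3/C5 P5 -> A3/E5 P5 similar
  R4 @ bar2.0: G3/F4 m7 untreated
  R7 @ bar2.0: F4->B3 leap 6st
  R7 @ bar2.0: E5->F4 leap 11st
  R2 @ bar4.0: C4/A4 M6 -> E4/B4 P5 similar
  R4 @ bar5.0: A3/G4 m7 untreated
  R2 @ bar6.0: E4/G4 m3 -> A4/E5 P5 similar
  R1 @ bar7.0: A4/E5 P5 -> C4/G4 P5 similar
  R1 @ bar8.0: C4/G4 P5 -> F4/C5 P5 similar
  R2 @ bar8.0: E3/C4 m6 -> F3/F4 P8 similar
  R2 @ bar8.0: E3/G4 m3 -> F3/C5 P5 similar

No (11 violations)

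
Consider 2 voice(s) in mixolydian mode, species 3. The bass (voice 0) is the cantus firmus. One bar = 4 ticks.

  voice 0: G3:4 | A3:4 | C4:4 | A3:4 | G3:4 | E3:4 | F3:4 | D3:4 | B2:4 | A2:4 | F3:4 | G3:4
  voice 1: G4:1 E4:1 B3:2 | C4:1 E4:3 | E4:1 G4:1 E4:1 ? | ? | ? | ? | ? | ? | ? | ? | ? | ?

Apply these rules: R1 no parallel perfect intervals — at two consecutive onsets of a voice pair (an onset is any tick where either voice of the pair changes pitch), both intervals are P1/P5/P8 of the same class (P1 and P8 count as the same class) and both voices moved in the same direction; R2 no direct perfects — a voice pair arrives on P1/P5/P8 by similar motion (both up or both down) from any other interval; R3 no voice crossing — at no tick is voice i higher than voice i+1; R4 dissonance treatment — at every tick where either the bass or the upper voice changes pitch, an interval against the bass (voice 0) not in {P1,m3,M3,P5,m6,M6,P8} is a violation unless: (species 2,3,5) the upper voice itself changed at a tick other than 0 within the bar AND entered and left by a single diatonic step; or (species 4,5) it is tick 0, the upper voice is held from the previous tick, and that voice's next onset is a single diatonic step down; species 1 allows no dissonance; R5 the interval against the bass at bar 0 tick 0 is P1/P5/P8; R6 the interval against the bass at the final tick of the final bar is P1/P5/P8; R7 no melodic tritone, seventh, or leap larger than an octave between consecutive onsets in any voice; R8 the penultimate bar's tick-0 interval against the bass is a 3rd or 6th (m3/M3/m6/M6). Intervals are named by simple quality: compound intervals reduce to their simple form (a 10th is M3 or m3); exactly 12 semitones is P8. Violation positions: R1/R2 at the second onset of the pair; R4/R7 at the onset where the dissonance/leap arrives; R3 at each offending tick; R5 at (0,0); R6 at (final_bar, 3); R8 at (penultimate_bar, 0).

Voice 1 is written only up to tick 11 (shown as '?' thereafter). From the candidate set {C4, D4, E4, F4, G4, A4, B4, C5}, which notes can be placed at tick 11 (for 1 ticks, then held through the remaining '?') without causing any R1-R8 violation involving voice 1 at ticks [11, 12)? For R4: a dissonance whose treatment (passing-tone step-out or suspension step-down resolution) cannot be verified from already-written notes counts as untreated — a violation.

{A4, C4, C5, E4, G4}

C4: legal
D4: violates R4
E4: legal
F4: violates R4
G4: legal
A4: legal
B4: violates R4
C5: legal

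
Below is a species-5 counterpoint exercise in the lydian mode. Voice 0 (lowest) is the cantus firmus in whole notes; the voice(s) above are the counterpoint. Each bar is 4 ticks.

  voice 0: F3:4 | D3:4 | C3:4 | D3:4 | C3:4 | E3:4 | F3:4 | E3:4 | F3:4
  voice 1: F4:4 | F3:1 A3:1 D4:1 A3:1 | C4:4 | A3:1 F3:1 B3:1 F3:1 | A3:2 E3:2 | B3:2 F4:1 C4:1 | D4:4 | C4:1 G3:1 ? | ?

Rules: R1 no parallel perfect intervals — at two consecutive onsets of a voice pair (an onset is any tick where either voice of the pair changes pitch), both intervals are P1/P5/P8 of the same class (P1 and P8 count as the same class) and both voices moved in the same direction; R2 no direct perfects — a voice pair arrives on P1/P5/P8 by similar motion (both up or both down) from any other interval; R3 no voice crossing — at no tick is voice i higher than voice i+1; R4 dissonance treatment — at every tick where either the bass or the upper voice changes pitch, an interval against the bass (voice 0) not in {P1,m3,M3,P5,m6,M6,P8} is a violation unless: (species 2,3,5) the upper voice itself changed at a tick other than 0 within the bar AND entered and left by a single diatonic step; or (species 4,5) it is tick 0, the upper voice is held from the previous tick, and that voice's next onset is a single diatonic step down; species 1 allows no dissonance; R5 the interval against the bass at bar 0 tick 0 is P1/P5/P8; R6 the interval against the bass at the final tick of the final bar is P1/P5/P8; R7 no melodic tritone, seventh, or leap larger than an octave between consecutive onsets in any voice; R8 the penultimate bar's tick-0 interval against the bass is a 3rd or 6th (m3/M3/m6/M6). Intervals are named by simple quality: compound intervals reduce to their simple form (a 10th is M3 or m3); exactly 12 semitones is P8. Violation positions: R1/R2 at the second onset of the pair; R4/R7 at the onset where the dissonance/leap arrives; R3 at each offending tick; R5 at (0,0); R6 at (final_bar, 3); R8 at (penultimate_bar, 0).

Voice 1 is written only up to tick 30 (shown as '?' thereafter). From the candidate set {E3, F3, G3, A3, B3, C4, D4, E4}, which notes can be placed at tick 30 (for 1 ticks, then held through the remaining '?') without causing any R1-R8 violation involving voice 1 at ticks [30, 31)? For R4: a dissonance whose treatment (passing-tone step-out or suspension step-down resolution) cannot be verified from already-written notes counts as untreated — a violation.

{B3, C4, E3, E4, G3}

E3: legal
F3: violates R4
G3: legal
A3: violates R4
B3: legal
C4: legal
D4: violates R4
E4: legal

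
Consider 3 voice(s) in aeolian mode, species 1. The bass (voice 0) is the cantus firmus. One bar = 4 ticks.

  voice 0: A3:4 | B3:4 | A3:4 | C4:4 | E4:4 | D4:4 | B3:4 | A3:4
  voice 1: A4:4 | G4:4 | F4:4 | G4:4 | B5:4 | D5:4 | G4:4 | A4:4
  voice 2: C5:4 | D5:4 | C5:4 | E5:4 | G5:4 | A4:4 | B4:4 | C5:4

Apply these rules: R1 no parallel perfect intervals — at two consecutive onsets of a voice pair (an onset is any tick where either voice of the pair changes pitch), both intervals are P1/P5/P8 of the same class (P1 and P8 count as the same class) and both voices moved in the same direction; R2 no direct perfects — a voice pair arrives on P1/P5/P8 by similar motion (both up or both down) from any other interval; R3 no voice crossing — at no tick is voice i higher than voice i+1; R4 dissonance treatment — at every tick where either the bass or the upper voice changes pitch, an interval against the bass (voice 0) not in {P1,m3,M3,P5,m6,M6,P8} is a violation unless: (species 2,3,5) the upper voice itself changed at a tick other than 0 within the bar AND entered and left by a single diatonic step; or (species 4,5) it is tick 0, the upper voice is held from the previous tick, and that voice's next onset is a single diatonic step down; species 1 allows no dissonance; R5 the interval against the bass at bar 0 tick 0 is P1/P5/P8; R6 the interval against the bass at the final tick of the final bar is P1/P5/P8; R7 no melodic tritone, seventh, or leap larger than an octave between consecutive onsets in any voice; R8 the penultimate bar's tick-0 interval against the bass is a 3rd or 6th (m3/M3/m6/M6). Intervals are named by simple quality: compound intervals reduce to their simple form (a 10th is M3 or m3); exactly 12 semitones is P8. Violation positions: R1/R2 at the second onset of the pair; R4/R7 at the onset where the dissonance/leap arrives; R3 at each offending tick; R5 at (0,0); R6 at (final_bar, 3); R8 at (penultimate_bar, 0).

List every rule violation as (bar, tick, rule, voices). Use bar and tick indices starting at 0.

(0, 0, R5, (0, 2))
(2, 0, R1, (1, 2))
(3, 0, R2, (0, 1))
(4, 0, R1, (0, 1))
(4, 0, R3, (1, 2))
(4, 0, R7, (1,))
(4, 1, R3, (1, 2))
(4, 2, R3, (1, 2))
(4, 3, R3, (1, 2))
(5, 0, R2, (0, 1))
(5, 0, R2, (0, 2))
(5, 0, R3, (1, 2))
(5, 0, R7, (2,))
(5, 1, R3, (1, 2))
(5, 2, R3, (1, 2))
(5, 3, R3, (1, 2))
(6, 0, R8, (0, 2))
(7, 3, R6, (0, 2))

bar 0: v0=A3 v1=A4 v2=C5 downbeat m3
bar 1: v0=B3 v1=G4 v2=D5 downbeat m3
bar 2: v0=A3 v1=F4 v2=C5 downbeat m3
bar 3: v0=C4 v1=G4 v2=E5 downbeat M3
bar 4: v0=E4 v1=B5 v2=G5 downbeat m3
bar 5: v0=D4 v1=D5 v2=A4 downbeat P5
bar 6: v0=B3 v1=G4 v2=B4 downbeat P8
bar 7: v0=A3 v1=A4 v2=C5 downbeat m3
  -> R5 @ bar 0 tick 0 v(0, 2): opens on m3
  -> R1 @ bar 2 tick 0 v(1, 2): G4/D5 P5 -> F4/C5 P5 similar
  -> R2 @ bar 3 tick 0 v(0, 1): A3/F4 m6 -> C4/G4 P5 similar
  -> R1 @ bar 4 tick 0 v(0, 1): C4/G4 P5 -> E4/B5 P5 similar
  -> R3 @ bar 4 tick 0 v(1, 2): B5 above G5
  -> R7 @ bar 4 tick 0 v(1,): G4->B5 leap 16st
  -> R3 @ bar 4 tick 1 v(1, 2): B5 above G5
  -> R3 @ bar 4 tick 2 v(1, 2): B5 above G5
  -> R3 @ bar 4 tick 3 v(1, 2): B5 above G5
  -> R2 @ bar 5 tick 0 v(0, 1): E4/B5 P5 -> D4/D5 P8 similar
  -> R2 @ bar 5 tick 0 v(0, 2): E4/G5 m3 -> D4/A4 P5 similar
  -> R3 @ bar 5 tick 0 v(1, 2): D5 above A4
  -> R7 @ bar 5 tick 0 v(2,): G5->A4 leap 10st
  -> R3 @ bar 5 tick 1 v(1, 2): D5 above A4
  -> R3 @ bar 5 tick 2 v(1, 2): D5 above A4
  -> R3 @ bar 5 tick 3 v(1, 2): D5 above A4
  -> R8 @ bar 6 tick 0 v(0, 2): penult P8 not 3rd/6th
  -> R6 @ bar 7 tick 3 v(0, 2): closes on m3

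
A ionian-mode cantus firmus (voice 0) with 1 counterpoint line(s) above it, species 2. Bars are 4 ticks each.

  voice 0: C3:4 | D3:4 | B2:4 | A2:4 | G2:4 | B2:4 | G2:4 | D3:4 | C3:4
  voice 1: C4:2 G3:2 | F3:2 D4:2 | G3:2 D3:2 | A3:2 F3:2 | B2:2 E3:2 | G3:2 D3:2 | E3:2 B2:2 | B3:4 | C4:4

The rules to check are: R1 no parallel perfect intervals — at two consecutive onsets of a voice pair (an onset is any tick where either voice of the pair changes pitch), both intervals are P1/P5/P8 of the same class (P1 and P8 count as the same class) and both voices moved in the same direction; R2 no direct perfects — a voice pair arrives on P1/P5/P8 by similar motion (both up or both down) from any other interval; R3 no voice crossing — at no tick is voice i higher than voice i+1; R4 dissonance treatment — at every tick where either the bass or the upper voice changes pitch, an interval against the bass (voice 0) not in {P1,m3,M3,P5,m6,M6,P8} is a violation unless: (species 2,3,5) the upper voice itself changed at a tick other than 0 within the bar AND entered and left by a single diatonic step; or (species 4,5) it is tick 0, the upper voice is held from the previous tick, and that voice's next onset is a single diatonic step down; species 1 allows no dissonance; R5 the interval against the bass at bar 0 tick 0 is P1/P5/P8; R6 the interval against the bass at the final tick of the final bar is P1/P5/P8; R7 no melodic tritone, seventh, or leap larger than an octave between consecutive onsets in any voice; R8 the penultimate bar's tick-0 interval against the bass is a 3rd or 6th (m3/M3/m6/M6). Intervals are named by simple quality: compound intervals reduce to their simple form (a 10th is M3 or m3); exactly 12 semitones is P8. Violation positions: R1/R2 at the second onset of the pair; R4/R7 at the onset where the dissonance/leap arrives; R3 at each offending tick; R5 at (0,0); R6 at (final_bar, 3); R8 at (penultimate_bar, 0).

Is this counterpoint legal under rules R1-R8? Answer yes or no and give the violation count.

bar 0: v0=C3 v1=C4 (P8)
bar 1: v0=D3 v1=F3 (m3)
bar 2: v0=B2 v1=G3 (m6)
bar 3: v0=A2 v1=A3 (P8)
bar 4: v0=G2 v1=B2 (M3)
bar 5: v0=B2 v1=G3 (m6)
bar 6: v0=G2 v1=E3 (M6)
bar 7: v0=D3 v1=B3 (M6)
bar 8: v0=C3 v1=C4 (P8)
  R7 @ bar4.0: F3->B2 leap 6st

No (1 violations)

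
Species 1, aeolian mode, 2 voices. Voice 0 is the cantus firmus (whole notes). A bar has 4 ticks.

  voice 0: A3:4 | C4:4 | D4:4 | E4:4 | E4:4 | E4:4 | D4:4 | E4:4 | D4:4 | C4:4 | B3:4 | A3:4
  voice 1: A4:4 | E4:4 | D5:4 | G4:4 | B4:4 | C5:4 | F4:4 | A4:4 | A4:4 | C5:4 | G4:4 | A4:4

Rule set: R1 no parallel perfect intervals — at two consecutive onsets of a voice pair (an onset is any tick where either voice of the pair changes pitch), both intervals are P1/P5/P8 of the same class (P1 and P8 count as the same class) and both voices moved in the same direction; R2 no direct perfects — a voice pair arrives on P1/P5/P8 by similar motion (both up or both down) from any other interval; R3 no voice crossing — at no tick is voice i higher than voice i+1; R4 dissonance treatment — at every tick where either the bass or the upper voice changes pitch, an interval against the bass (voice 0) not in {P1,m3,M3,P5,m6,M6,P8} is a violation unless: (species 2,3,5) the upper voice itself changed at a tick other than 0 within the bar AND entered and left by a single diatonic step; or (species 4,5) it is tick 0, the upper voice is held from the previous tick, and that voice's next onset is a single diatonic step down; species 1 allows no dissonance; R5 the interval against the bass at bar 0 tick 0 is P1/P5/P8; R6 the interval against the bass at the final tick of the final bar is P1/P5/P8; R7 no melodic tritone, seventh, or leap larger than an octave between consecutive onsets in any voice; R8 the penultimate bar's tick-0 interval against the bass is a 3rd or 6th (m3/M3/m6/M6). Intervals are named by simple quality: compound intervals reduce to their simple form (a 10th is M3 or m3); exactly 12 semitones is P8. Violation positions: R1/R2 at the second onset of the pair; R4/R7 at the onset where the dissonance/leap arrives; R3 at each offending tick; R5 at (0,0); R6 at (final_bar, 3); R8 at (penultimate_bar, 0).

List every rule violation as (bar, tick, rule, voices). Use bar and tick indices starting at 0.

(2, 0, R2, (0, 1))
(2, 0, R7, (1,))
(7, 0, R4, (0, 1))

bar 0: v0=A3 v1=A4 downbeat P8
bar 1: v0=C4 v1=E4 downbeat M3
bar 2: v0=D4 v1=D5 downbeat P8
bar 3: v0=E4 v1=G4 downbeat m3
bar 4: v0=E4 v1=B4 downbeat P5
bar 5: v0=E4 v1=C5 downbeat m6
bar 6: v0=D4 v1=F4 downbeat m3
bar 7: v0=E4 v1=A4 downbeat P4
bar 8: v0=D4 v1=A4 downbeat P5
bar 9: v0=C4 v1=C5 downbeat P8
bar 10: v0=B3 v1=G4 downbeat m6
bar 11: v0=A3 v1=A4 downbeat P8
  -> R2 @ bar 2 tick 0 v(0, 1): C4/E4 M3 -> D4/D5 P8 similar
  -> R7 @ bar 2 tick 0 v(1,): E4->D5 leap 10st
  -> R4 @ bar 7 tick 0 v(0, 1): E4/A4 P4 untreated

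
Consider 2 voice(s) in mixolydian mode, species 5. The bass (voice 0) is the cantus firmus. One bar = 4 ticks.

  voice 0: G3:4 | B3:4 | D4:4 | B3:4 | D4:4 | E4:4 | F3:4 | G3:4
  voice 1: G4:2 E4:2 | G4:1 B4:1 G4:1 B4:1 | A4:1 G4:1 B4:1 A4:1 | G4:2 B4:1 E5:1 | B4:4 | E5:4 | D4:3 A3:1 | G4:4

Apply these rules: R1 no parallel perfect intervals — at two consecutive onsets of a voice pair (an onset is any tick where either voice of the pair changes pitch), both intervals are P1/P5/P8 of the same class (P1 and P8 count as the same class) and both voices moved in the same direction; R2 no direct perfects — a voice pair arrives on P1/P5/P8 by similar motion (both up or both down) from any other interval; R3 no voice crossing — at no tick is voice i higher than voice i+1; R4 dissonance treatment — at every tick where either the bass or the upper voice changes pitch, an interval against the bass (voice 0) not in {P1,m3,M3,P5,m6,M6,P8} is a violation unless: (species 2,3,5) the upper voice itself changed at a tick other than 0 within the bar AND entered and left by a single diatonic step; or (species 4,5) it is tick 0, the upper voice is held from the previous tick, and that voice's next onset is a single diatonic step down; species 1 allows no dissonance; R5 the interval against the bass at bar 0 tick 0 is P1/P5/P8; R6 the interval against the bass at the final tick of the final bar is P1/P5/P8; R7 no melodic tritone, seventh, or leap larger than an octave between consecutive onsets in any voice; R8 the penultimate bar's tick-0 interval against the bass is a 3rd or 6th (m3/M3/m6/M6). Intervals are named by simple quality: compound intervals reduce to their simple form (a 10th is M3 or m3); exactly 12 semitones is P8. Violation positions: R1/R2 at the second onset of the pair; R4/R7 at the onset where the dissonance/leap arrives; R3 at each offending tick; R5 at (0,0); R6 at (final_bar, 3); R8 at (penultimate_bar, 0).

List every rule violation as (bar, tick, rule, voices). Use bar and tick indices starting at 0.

bar 0: v0=G3 v1=G4 downbeat P8
bar 1: v0=B3 v1=G4 downbeat m6
bar 2: v0=D4 v1=A4 downbeat P5
bar 3: v0=B3 v1=G4 downbeat m6
bar 4: v0=D4 v1=B4 downbeat M6
bar 5: v0=E4 v1=E5 downbeat P8
bar 6: v0=F3 v1=D4 downbeat M6
bar 7: v0=G3 v1=G4 downbeat P8
  -> R4 @ bar 2 tick 1 v(0, 1): D4/G4 P4 untreated
  -> R4 @ bar 3 tick 3 v(0, 1): B3/E5 P4 untreated
  -> R2 @ bar 5 tick 0 v(0, 1): D4/B4 M6 -> E4/E5 P8 similar
  -> R7 @ bar 6 tick 0 v(0,): E4->F3 leap 11st
  -> R7 @ bar 6 tick 0 v(1,): E5->D4 leap 14st
  -> R2 @ bar 7 tick 0 v(0, 1): F3/A3 M3 -> G3/G4 P8 similar
  -> R7 @ bar 7 tick 0 v(1,): A3->G4 leap 10st

(2, 1, R4, (0, 1))
(3, 3, R4, (0, 1))
(5, 0, R2, (0, 1))
(6, 0, R7, (0,))
(6, 0, R7, (1,))
(7, 0, R2, (0, 1))
(7, 0, R7, (1,))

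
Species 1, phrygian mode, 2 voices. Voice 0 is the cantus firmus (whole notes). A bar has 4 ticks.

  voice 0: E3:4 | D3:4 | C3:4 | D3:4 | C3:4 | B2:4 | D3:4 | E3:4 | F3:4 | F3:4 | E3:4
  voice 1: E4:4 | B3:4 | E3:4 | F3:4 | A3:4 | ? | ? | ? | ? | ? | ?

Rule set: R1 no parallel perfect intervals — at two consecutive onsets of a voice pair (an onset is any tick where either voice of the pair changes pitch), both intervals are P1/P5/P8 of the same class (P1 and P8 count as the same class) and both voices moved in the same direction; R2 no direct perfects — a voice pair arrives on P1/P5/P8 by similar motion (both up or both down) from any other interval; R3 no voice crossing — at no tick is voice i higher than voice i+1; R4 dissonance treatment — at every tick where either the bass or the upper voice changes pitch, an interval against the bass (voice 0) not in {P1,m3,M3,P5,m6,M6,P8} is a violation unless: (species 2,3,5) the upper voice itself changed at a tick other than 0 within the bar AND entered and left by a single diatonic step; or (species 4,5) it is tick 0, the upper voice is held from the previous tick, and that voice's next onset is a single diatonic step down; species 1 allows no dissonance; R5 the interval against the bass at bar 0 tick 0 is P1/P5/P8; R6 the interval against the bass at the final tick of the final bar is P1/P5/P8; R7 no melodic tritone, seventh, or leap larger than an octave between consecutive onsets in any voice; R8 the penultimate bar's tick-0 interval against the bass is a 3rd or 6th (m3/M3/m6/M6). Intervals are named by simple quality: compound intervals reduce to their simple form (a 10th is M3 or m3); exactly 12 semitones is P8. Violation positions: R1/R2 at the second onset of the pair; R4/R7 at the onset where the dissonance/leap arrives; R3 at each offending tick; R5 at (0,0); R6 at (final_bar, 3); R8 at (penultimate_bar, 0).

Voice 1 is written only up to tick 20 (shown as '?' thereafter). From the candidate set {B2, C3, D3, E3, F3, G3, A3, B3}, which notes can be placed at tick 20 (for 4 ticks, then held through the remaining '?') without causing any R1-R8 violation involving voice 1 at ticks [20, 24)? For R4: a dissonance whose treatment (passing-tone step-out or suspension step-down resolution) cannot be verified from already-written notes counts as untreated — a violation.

B2: violates R2,R7
C3: violates R4
D3: legal
E3: violates R4
F3: violates R4
G3: legal
A3: violates R4
B3: legal

{B3, D3, G3}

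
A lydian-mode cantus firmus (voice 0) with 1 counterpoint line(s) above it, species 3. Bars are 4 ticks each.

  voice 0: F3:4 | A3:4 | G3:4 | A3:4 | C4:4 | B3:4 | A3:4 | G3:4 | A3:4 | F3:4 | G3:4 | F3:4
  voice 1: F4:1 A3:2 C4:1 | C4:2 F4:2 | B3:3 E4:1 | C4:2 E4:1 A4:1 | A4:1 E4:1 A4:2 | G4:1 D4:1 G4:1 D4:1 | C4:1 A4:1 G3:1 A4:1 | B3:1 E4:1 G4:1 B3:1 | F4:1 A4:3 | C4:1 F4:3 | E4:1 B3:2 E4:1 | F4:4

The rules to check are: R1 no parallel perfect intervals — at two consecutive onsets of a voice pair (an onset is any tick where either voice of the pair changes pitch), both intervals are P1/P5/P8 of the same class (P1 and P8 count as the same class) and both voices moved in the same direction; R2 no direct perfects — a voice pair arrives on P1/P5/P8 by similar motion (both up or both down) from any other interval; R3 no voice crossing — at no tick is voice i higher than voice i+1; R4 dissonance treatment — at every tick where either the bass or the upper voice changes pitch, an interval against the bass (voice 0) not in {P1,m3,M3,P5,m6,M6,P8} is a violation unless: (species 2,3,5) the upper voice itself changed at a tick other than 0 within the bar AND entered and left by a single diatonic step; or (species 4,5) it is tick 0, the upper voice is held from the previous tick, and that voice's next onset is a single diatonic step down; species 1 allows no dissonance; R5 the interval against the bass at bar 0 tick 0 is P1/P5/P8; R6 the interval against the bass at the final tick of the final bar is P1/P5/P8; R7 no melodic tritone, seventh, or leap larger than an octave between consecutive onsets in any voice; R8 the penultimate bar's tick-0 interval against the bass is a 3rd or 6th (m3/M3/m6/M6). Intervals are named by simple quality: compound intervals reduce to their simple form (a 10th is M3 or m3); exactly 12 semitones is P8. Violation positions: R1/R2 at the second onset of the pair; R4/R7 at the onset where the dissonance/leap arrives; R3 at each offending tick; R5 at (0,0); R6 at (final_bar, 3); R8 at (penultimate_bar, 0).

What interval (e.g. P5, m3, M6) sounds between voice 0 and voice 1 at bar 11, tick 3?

P8

voice 0=F3 voice 1=F4 -> P8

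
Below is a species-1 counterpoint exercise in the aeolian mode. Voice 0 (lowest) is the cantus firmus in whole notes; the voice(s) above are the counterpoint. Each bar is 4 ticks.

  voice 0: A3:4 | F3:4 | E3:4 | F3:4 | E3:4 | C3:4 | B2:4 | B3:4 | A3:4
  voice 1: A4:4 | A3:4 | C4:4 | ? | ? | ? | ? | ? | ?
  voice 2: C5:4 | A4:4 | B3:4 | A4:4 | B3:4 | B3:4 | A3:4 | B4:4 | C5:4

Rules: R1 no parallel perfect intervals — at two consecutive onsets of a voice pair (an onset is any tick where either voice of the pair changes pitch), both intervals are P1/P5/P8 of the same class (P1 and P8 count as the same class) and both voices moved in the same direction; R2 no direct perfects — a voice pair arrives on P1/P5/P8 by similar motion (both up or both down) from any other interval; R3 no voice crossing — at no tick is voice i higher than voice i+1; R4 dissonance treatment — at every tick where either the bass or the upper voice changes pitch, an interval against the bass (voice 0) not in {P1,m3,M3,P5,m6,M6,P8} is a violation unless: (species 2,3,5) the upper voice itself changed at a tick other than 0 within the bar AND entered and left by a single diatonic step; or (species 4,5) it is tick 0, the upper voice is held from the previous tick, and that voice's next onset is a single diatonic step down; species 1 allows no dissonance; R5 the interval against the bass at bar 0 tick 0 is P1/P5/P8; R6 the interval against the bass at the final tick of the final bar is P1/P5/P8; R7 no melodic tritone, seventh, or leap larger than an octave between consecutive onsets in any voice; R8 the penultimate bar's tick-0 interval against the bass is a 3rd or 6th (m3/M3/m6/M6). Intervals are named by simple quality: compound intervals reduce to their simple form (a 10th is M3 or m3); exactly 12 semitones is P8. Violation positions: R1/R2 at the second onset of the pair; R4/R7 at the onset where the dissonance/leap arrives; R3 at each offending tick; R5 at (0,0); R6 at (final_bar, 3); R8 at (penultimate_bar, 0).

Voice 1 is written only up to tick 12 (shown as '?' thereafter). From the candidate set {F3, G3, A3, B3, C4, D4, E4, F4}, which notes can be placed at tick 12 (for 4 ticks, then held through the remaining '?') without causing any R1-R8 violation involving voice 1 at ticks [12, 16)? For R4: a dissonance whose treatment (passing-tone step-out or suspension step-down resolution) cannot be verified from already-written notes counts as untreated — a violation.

F3: legal
G3: violates R4
A3: legal
B3: violates R4
C4: legal
D4: violates R2
E4: violates R4
F4: violates R2

{A3, C4, F3}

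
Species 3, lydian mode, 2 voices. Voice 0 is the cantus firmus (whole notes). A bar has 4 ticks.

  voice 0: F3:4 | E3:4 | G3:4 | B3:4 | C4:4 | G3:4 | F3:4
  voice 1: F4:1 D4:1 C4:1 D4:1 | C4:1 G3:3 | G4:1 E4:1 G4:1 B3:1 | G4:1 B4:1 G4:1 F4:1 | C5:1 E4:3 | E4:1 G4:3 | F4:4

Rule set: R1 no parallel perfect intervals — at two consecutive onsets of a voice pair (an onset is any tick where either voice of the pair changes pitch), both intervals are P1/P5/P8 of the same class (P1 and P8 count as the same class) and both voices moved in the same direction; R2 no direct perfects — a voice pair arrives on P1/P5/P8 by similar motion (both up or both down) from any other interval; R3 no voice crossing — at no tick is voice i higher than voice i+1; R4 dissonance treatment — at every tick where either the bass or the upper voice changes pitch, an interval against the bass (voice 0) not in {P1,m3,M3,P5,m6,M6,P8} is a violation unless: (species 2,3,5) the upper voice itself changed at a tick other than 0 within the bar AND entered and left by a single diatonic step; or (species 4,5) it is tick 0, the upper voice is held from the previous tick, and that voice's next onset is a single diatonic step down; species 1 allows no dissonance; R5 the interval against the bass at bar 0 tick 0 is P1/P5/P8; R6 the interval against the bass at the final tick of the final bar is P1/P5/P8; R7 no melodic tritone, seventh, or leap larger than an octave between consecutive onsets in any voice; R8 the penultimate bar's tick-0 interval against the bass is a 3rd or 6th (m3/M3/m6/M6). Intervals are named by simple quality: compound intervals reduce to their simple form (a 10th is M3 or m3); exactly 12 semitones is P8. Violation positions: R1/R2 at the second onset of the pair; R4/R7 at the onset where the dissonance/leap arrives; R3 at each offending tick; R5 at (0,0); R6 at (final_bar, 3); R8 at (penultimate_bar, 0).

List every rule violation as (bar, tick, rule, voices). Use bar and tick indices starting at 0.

bar 0: v0=F3 v1=F4 downbeat P8
bar 1: v0=E3 v1=C4 downbeat m6
bar 2: v0=G3 v1=G4 downbeat P8
bar 3: v0=B3 v1=G4 downbeat m6
bar 4: v0=C4 v1=C5 downbeat P8
bar 5: v0=G3 v1=E4 downbeat M6
bar 6: v0=F3 v1=F4 downbeat P8
  -> R2 @ bar 2 tick 0 v(0, 1): E3/G3 m3 -> G3/G4 P8 similar
  -> R4 @ bar 3 tick 3 v(0, 1): B3/F4 TT untreated
  -> R2 @ bar 4 tick 0 v(0, 1): B3/F4 TT -> C4/C5 P8 similar
  -> R1 @ bar 6 tick 0 v(0, 1): G3/G4 P8 -> F3/F4 P8 similar

(2, 0, R2, (0, 1))
(3, 3, R4, (0, 1))
(4, 0, R2, (0, 1))
(6, 0, R1, (0, 1))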